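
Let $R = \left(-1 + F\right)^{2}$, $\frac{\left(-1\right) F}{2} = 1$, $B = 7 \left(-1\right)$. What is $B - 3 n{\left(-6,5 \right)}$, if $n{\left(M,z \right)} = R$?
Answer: $-34$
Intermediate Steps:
$B = -7$
$F = -2$ ($F = \left(-2\right) 1 = -2$)
$R = 9$ ($R = \left(-1 - 2\right)^{2} = \left(-3\right)^{2} = 9$)
$n{\left(M,z \right)} = 9$
$B - 3 n{\left(-6,5 \right)} = -7 - 27 = -34$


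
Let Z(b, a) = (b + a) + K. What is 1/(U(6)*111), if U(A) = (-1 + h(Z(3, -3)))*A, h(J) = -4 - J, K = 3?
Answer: -1/5328 ≈ -0.00018769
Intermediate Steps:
Z(b, a) = 3 + a + b (Z(b, a) = (b + a) + 3 = (a + b) + 3 = 3 + a + b)
U(A) = -8*A (U(A) = (-1 + (-4 - (3 - 3 + 3)))*A = (-1 + (-4 - 1*3))*A = (-1 + (-4 - 3))*A = (-1 - 7)*A = -8*A)
1/(U(6)*111) = 1/(-8*6*111) = 1/(-48*111) = 1/(-5328) = -1/5328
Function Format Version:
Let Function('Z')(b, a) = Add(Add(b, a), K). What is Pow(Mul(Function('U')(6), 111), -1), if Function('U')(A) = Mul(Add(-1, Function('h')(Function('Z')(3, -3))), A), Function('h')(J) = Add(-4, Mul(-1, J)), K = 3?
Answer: Rational(-1, 5328) ≈ -0.00018769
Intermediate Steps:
Function('Z')(b, a) = Add(3, a, b) (Function('Z')(b, a) = Add(Add(b, a), 3) = Add(Add(a, b), 3) = Add(3, a, b))
Function('U')(A) = Mul(-8, A) (Function('U')(A) = Mul(Add(-1, Add(-4, Mul(-1, Add(3, -3, 3)))), A) = Mul(Add(-1, Add(-4, Mul(-1, 3))), A) = Mul(Add(-1, Add(-4, -3)), A) = Mul(Add(-1, -7), A) = Mul(-8, A))
Pow(Mul(Function('U')(6), 111), -1) = Pow(Mul(Mul(-8, 6), 111), -1) = Pow(Mul(-48, 111), -1) = Pow(-5328, -1) = Rational(-1, 5328)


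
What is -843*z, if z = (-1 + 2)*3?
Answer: -2529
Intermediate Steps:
z = 3 (z = 1*3 = 3)
-843*z = -843*3 = -2529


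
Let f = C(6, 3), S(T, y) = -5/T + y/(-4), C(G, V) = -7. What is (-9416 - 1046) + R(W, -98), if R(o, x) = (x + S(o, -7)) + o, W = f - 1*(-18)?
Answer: -464099/44 ≈ -10548.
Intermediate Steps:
S(T, y) = -5/T - y/4 (S(T, y) = -5/T + y*(-1/4) = -5/T - y/4)
f = -7
W = 11 (W = -7 - 1*(-18) = -7 + 18 = 11)
R(o, x) = 7/4 + o + x - 5/o (R(o, x) = (x + (-5/o - 1/4*(-7))) + o = (x + (-5/o + 7/4)) + o = (x + (7/4 - 5/o)) + o = (7/4 + x - 5/o) + o = 7/4 + o + x - 5/o)
(-9416 - 1046) + R(W, -98) = (-9416 - 1046) + (7/4 + 11 - 98 - 5/11) = -10462 + (7/4 + 11 - 98 - 5*1/11) = -10462 + (7/4 + 11 - 98 - 5/11) = -10462 - 3771/44 = -464099/44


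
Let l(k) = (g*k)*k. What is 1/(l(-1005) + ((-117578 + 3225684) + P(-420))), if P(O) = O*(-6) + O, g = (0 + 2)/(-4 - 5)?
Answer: 1/2885756 ≈ 3.4653e-7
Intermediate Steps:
g = -2/9 (g = 2/(-9) = 2*(-⅑) = -2/9 ≈ -0.22222)
P(O) = -5*O (P(O) = -6*O + O = -5*O)
l(k) = -2*k²/9 (l(k) = (-2*k/9)*k = -2*k²/9)
1/(l(-1005) + ((-117578 + 3225684) + P(-420))) = 1/(-2/9*(-1005)² + ((-117578 + 3225684) - 5*(-420))) = 1/(-2/9*1010025 + (3108106 + 2100)) = 1/(-224450 + 3110206) = 1/2885756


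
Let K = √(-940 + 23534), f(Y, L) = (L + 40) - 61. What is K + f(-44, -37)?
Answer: -58 + √22594 ≈ 92.313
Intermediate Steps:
f(Y, L) = -21 + L (f(Y, L) = (40 + L) - 61 = -21 + L)
K = √22594 ≈ 150.31
K + f(-44, -37) = √22594 + (-21 - 37) = √22594 - 58 = -58 + √22594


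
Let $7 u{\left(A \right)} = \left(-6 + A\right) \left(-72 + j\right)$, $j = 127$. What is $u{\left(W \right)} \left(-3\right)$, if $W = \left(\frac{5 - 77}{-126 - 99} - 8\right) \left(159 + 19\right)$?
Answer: $\frac{1132758}{35} \approx 32365.0$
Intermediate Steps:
$W = - \frac{34176}{25}$ ($W = \left(- \frac{72}{-225} - 8\right) 178 = \left(\left(-72\right) \left(- \frac{1}{225}\right) - 8\right) 178 = \left(\frac{8}{25} - 8\right) 178 = \left(- \frac{192}{25}\right) 178 = - \frac{34176}{25} \approx -1367.0$)
$u{\left(A \right)} = - \frac{330}{7} + \frac{55 A}{7}$ ($u{\left(A \right)} = \frac{\left(-6 + A\right) \left(-72 + 127\right)}{7} = \frac{\left(-6 + A\right) 55}{7} = \frac{-330 + 55 A}{7} = - \frac{330}{7} + \frac{55 A}{7}$)
$u{\left(W \right)} \left(-3\right) = \left(- \frac{330}{7} + \frac{55}{7} \left(- \frac{34176}{25}\right)\right) \left(-3\right) = \left(- \frac{330}{7} - \frac{375936}{35}\right) \left(-3\right) = \left(- \frac{377586}{35}\right) \left(-3\right) = \frac{1132758}{35}$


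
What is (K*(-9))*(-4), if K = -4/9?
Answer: -16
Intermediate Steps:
K = -4/9 (K = -4*⅑ = -4/9 ≈ -0.44444)
(K*(-9))*(-4) = -4/9*(-9)*(-4) = 4*(-4) = -16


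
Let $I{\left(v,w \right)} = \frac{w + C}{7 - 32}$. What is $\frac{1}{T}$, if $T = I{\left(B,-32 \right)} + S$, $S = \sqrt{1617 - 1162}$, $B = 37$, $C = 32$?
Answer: $\frac{\sqrt{455}}{455} \approx 0.046881$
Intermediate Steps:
$I{\left(v,w \right)} = - \frac{32}{25} - \frac{w}{25}$ ($I{\left(v,w \right)} = \frac{w + 32}{7 - 32} = \frac{32 + w}{-25} = \left(32 + w\right) \left(- \frac{1}{25}\right) = - \frac{32}{25} - \frac{w}{25}$)
$S = \sqrt{455} \approx 21.331$
$T = \sqrt{455}$ ($T = \left(- \frac{32}{25} - - \frac{32}{25}\right) + \sqrt{455} = \left(- \frac{32}{25} + \frac{32}{25}\right) + \sqrt{455} = 0 + \sqrt{455} = \sqrt{455} \approx 21.331$)
$\frac{1}{T} = \frac{1}{\sqrt{455}} = \frac{\sqrt{455}}{455}$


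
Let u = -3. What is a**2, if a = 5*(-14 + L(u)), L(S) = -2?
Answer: 6400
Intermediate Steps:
a = -80 (a = 5*(-14 - 2) = 5*(-16) = -80)
a**2 = (-80)**2 = 6400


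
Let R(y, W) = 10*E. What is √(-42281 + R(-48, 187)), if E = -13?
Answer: I*√42411 ≈ 205.94*I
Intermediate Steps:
R(y, W) = -130 (R(y, W) = 10*(-13) = -130)
√(-42281 + R(-48, 187)) = √(-42281 - 130) = √(-42411) = I*√42411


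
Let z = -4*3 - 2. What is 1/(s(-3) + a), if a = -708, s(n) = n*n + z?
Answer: -1/713 ≈ -0.0014025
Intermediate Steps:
z = -14 (z = -12 - 2 = -14)
s(n) = -14 + n² (s(n) = n*n - 14 = n² - 14 = -14 + n²)
1/(s(-3) + a) = 1/((-14 + (-3)²) - 708) = 1/((-14 + 9) - 708) = 1/(-5 - 708) = 1/(-713) = -1/713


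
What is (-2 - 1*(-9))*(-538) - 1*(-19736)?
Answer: 15970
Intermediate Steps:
(-2 - 1*(-9))*(-538) - 1*(-19736) = (-2 + 9)*(-538) + 19736 = 7*(-538) + 19736 = -3766 + 19736 = 15970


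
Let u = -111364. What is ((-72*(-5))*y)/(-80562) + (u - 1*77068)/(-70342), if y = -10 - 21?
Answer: 1330456292/472241017 ≈ 2.8173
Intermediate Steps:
y = -31
((-72*(-5))*y)/(-80562) + (u - 1*77068)/(-70342) = (-72*(-5)*(-31))/(-80562) + (-111364 - 1*77068)/(-70342) = (360*(-31))*(-1/80562) + (-111364 - 77068)*(-1/70342) = -11160*(-1/80562) - 188432*(-1/70342) = 1860/13427 + 94216/35171 = 1330456292/472241017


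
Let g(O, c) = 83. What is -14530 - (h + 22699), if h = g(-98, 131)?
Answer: -37312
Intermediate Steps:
h = 83
-14530 - (h + 22699) = -14530 - (83 + 22699) = -14530 - 1*22782 = -14530 - 22782 = -37312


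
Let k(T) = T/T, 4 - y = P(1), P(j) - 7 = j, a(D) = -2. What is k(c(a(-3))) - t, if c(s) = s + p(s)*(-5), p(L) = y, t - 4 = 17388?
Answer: -17391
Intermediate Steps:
t = 17392 (t = 4 + 17388 = 17392)
P(j) = 7 + j
y = -4 (y = 4 - (7 + 1) = 4 - 1*8 = 4 - 8 = -4)
p(L) = -4
c(s) = 20 + s (c(s) = s - 4*(-5) = s + 20 = 20 + s)
k(T) = 1
k(c(a(-3))) - t = 1 - 1*17392 = 1 - 17392 = -17391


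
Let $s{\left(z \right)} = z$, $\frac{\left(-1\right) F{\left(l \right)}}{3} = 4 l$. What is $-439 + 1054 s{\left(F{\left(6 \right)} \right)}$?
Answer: $-76327$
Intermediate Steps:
$F{\left(l \right)} = - 12 l$ ($F{\left(l \right)} = - 3 \cdot 4 l = - 12 l$)
$-439 + 1054 s{\left(F{\left(6 \right)} \right)} = -439 + 1054 \left(\left(-12\right) 6\right) = -439 + 1054 \left(-72\right) = -439 - 75888 = -76327$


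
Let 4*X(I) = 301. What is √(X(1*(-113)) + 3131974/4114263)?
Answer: √5146618228964517/8228526 ≈ 8.7184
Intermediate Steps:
X(I) = 301/4 (X(I) = (¼)*301 = 301/4)
√(X(1*(-113)) + 3131974/4114263) = √(301/4 + 3131974/4114263) = √(1250921059/16457052) = √5146618228964517/8228526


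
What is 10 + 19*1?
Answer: 29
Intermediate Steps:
10 + 19*1 = 10 + 19 = 29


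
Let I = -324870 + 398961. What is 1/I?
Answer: 1/74091 ≈ 1.3497e-5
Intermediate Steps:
I = 74091
1/I = 1/74091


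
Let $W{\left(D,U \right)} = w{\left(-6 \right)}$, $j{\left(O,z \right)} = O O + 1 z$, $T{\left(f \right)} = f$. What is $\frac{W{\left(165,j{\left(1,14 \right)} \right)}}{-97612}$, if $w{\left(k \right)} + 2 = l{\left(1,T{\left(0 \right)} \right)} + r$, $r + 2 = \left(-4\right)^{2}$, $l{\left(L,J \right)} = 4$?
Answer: $- \frac{4}{24403} \approx -0.00016391$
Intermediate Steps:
$r = 14$ ($r = -2 + \left(-4\right)^{2} = -2 + 16 = 14$)
$w{\left(k \right)} = 16$ ($w{\left(k \right)} = -2 + \left(4 + 14\right) = -2 + 18 = 16$)
$j{\left(O,z \right)} = z + O^{2}$ ($j{\left(O,z \right)} = O^{2} + z = z + O^{2}$)
$W{\left(D,U \right)} = 16$
$\frac{W{\left(165,j{\left(1,14 \right)} \right)}}{-97612} = \frac{16}{-97612} = 16 \left(- \frac{1}{97612}\right) = - \frac{4}{24403}$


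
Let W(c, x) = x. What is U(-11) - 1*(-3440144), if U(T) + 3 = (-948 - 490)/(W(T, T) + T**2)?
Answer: 189207036/55 ≈ 3.4401e+6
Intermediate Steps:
U(T) = -3 - 1438/(T + T**2) (U(T) = -3 + (-948 - 490)/(T + T**2) = -3 - 1438/(T + T**2))
U(-11) - 1*(-3440144) = (-1438 - 3*(-11) - 3*(-11)**2)/((-11)*(1 - 11)) - 1*(-3440144) = -1/11*(-1438 + 33 - 3*121)/(-10) + 3440144 = -1/11*(-1/10)*(-1438 + 33 - 363) + 3440144 = -1/11*(-1/10)*(-1768) + 3440144 = -884/55 + 3440144 = 189207036/55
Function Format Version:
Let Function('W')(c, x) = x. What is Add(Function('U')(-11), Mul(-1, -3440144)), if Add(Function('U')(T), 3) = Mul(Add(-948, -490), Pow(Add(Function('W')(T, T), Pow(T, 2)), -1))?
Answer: Rational(189207036, 55) ≈ 3.4401e+6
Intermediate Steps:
Function('U')(T) = Add(-3, Mul(-1438, Pow(Add(T, Pow(T, 2)), -1))) (Function('U')(T) = Add(-3, Mul(Add(-948, -490), Pow(Add(T, Pow(T, 2)), -1))) = Add(-3, Mul(-1438, Pow(Add(T, Pow(T, 2)), -1))))
Add(Function('U')(-11), Mul(-1, -3440144)) = Add(Mul(Pow(-11, -1), Pow(Add(1, -11), -1), Add(-1438, Mul(-3, -11), Mul(-3, Pow(-11, 2)))), Mul(-1, -3440144)) = Add(Mul(Rational(-1, 11), Pow(-10, -1), Add(-1438, 33, Mul(-3, 121))), 3440144) = Add(Mul(Rational(-1, 11), Rational(-1, 10), Add(-1438, 33, -363)), 3440144) = Add(Mul(Rational(-1, 11), Rational(-1, 10), -1768), 3440144) = Add(Rational(-884, 55), 3440144) = Rational(189207036, 55)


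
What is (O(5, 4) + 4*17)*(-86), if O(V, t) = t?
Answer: -6192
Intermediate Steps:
(O(5, 4) + 4*17)*(-86) = (4 + 4*17)*(-86) = (4 + 68)*(-86) = 72*(-86) = -6192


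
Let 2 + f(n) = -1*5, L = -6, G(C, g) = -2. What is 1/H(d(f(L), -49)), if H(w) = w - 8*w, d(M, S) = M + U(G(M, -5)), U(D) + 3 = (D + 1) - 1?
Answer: 1/84 ≈ 0.011905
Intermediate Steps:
U(D) = -3 + D (U(D) = -3 + ((D + 1) - 1) = -3 + ((1 + D) - 1) = -3 + D)
f(n) = -7 (f(n) = -2 - 1*5 = -2 - 5 = -7)
d(M, S) = -5 + M (d(M, S) = M + (-3 - 2) = M - 5 = -5 + M)
H(w) = -7*w
1/H(d(f(L), -49)) = 1/(-7*(-5 - 7)) = 1/(-7*(-12)) = 1/84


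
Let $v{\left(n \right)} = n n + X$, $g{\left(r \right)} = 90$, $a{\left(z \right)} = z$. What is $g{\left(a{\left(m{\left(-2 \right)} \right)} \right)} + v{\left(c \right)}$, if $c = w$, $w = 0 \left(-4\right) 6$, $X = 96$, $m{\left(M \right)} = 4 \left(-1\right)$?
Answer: $186$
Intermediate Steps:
$m{\left(M \right)} = -4$
$w = 0$ ($w = 0 \cdot 6 = 0$)
$c = 0$
$v{\left(n \right)} = 96 + n^{2}$ ($v{\left(n \right)} = n n + 96 = n^{2} + 96 = 96 + n^{2}$)
$g{\left(a{\left(m{\left(-2 \right)} \right)} \right)} + v{\left(c \right)} = 90 + \left(96 + 0^{2}\right) = 90 + \left(96 + 0\right) = 90 + 96 = 186$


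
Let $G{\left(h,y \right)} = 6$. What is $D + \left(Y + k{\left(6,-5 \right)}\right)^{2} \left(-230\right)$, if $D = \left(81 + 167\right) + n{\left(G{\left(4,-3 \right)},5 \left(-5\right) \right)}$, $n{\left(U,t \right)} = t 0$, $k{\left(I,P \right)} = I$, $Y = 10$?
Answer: $-58632$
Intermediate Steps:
$n{\left(U,t \right)} = 0$
$D = 248$ ($D = \left(81 + 167\right) + 0 = 248 + 0 = 248$)
$D + \left(Y + k{\left(6,-5 \right)}\right)^{2} \left(-230\right) = 248 + \left(10 + 6\right)^{2} \left(-230\right) = 248 + 16^{2} \left(-230\right) = 248 + 256 \left(-230\right) = 248 - 58880 = -58632$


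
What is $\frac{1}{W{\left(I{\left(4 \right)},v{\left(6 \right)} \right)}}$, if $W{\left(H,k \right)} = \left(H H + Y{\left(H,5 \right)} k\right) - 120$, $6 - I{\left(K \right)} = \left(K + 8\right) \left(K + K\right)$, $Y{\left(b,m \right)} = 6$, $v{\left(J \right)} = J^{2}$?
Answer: $\frac{1}{8196} \approx 0.00012201$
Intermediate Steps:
$I{\left(K \right)} = 6 - 2 K \left(8 + K\right)$ ($I{\left(K \right)} = 6 - \left(K + 8\right) \left(K + K\right) = 6 - \left(8 + K\right) 2 K = 6 - 2 K \left(8 + K\right)$)
$W{\left(H,k \right)} = -120 + H^{2} + 6 k$ ($W{\left(H,k \right)} = \left(H H + 6 k\right) - 120 = \left(H^{2} + 6 k\right) - 120 = -120 + H^{2} + 6 k$)
$\frac{1}{W{\left(I{\left(4 \right)},v{\left(6 \right)} \right)}} = \frac{1}{-120 + \left(6 - 64 - 2 \cdot 4^{2}\right)^{2} + 6 \cdot 6^{2}} = \frac{1}{-120 + \left(6 - 64 - 32\right)^{2} + 6 \cdot 36} = \frac{1}{-120 + \left(6 - 64 - 32\right)^{2} + 216} = \frac{1}{-120 + \left(-90\right)^{2} + 216} = \frac{1}{-120 + 8100 + 216} = \frac{1}{8196}$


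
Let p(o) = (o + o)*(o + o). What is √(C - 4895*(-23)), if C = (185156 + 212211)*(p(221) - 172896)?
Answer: 3*√992017149 ≈ 94489.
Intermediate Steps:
p(o) = 4*o² (p(o) = (2*o)*(2*o) = 4*o²)
C = 8928041756 (C = (185156 + 212211)*(4*221² - 172896) = 397367*(4*48841 - 172896) = 397367*(195364 - 172896) = 397367*22468 = 8928041756)
√(C - 4895*(-23)) = √(8928041756 - 4895*(-23)) = √(8928041756 + 112585) = √8928154341 = 3*√992017149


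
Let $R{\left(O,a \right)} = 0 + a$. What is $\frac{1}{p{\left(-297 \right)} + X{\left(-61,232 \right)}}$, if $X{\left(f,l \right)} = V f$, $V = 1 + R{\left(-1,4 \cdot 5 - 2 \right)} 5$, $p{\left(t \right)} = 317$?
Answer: $- \frac{1}{5234} \approx -0.00019106$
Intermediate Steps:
$R{\left(O,a \right)} = a$
$V = 91$ ($V = 1 + \left(4 \cdot 5 - 2\right) 5 = 1 + \left(20 - 2\right) 5 = 1 + 18 \cdot 5 = 1 + 90 = 91$)
$X{\left(f,l \right)} = 91 f$
$\frac{1}{p{\left(-297 \right)} + X{\left(-61,232 \right)}} = \frac{1}{317 + 91 \left(-61\right)} = \frac{1}{317 - 5551} = \frac{1}{-5234} = - \frac{1}{5234}$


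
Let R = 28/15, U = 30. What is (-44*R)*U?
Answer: -2464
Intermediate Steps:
R = 28/15 (R = 28*(1/15) = 28/15 ≈ 1.8667)
(-44*R)*U = -44*28/15*30 = -1232/15*30 = -2464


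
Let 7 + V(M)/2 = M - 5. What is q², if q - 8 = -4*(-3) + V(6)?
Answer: 64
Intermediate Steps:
V(M) = -24 + 2*M (V(M) = -14 + 2*(M - 5) = -14 + 2*(-5 + M) = -14 + (-10 + 2*M) = -24 + 2*M)
q = 8 (q = 8 + (-4*(-3) + (-24 + 2*6)) = 8 + (12 + (-24 + 12)) = 8 + (12 - 12) = 8 + 0 = 8)
q² = 8² = 64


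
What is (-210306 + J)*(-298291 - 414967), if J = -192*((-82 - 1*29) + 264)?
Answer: 170955103956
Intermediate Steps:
J = -29376 (J = -192*((-82 - 29) + 264) = -192*(-111 + 264) = -192*153 = -29376)
(-210306 + J)*(-298291 - 414967) = (-210306 - 29376)*(-298291 - 414967) = -239682*(-713258) = 170955103956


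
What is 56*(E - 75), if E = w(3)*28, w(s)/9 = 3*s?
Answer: 122808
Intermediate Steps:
w(s) = 27*s (w(s) = 9*(3*s) = 27*s)
E = 2268 (E = (27*3)*28 = 81*28 = 2268)
56*(E - 75) = 56*(2268 - 75) = 56*2193 = 122808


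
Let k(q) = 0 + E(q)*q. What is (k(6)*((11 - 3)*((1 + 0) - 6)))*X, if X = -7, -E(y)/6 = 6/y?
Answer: -10080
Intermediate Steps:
E(y) = -36/y
k(q) = -36 (k(q) = 0 + (-36/q)*q = 0 - 36 = -36)
(k(6)*((11 - 3)*((1 + 0) - 6)))*X = -36*(11 - 3)*((1 + 0) - 6)*(-7) = -288*(1 - 6)*(-7) = -288*(-5)*(-7) = -36*(-40)*(-7) = 1440*(-7) = -10080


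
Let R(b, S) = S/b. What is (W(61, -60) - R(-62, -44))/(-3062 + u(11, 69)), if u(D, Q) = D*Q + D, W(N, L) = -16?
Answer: 259/35526 ≈ 0.0072904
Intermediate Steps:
u(D, Q) = D + D*Q
(W(61, -60) - R(-62, -44))/(-3062 + u(11, 69)) = (-16 - (-44)/(-62))/(-3062 + 11*(1 + 69)) = (-16 - (-44)*(-1)/62)/(-3062 + 11*70) = (-16 - 1*22/31)/(-3062 + 770) = (-16 - 22/31)/(-2292) = -518/31*(-1/2292) = 259/35526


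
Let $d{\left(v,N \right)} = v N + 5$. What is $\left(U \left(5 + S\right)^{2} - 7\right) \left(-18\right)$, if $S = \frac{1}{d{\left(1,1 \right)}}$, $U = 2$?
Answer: $-835$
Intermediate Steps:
$d{\left(v,N \right)} = 5 + N v$ ($d{\left(v,N \right)} = N v + 5 = 5 + N v$)
$S = \frac{1}{6}$ ($S = \frac{1}{5 + 1 \cdot 1} = \frac{1}{5 + 1} = \frac{1}{6} \approx 0.16667$)
$\left(U \left(5 + S\right)^{2} - 7\right) \left(-18\right) = \left(2 \left(5 + \frac{1}{6}\right)^{2} - 7\right) \left(-18\right) = \left(2 \left(\frac{31}{6}\right)^{2} - 7\right) \left(-18\right) = \left(2 \cdot \frac{961}{36} - 7\right) \left(-18\right) = \left(\frac{961}{18} - 7\right) \left(-18\right) = \frac{835}{18} \left(-18\right) = -835$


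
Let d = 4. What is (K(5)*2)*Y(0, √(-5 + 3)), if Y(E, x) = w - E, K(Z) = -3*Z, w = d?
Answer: -120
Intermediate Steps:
w = 4
Y(E, x) = 4 - E
(K(5)*2)*Y(0, √(-5 + 3)) = (-3*5*2)*(4 - 1*0) = (-15*2)*(4 + 0) = -30*4 = -120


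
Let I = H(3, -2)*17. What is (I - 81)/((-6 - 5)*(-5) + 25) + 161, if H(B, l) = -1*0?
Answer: 12799/80 ≈ 159.99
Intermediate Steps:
H(B, l) = 0
I = 0 (I = 0*17 = 0)
(I - 81)/((-6 - 5)*(-5) + 25) + 161 = (0 - 81)/((-6 - 5)*(-5) + 25) + 161 = -81/(-11*(-5) + 25) + 161 = -81/(55 + 25) + 161 = -81/80 + 161 = 12799/80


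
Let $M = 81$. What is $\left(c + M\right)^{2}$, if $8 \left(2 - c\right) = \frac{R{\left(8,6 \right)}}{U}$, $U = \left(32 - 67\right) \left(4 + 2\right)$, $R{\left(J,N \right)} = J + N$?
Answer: $\frac{99221521}{14400} \approx 6890.4$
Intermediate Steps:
$U = -210$ ($U = \left(-35\right) 6 = -210$)
$c = \frac{241}{120}$ ($c = 2 - \frac{\left(8 + 6\right) \frac{1}{-210}}{8} = 2 - \frac{14 \left(- \frac{1}{210}\right)}{8} = 2 - - \frac{1}{120} = 2 + \frac{1}{120} = \frac{241}{120} \approx 2.0083$)
$\left(c + M\right)^{2} = \left(\frac{241}{120} + 81\right)^{2} = \left(\frac{9961}{120}\right)^{2} = \frac{99221521}{14400}$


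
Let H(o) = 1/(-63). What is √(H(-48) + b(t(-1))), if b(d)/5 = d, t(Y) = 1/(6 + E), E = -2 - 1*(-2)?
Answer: √1442/42 ≈ 0.90413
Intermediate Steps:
E = 0 (E = -2 + 2 = 0)
t(Y) = ⅙ (t(Y) = 1/(6 + 0) = 1/6 = ⅙)
H(o) = -1/63
b(d) = 5*d
√(H(-48) + b(t(-1))) = √(-1/63 + 5*(⅙)) = √(-1/63 + ⅚) = √(103/126) = √1442/42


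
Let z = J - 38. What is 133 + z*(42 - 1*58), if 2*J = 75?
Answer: 141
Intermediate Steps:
J = 75/2 (J = (1/2)*75 = 75/2 ≈ 37.500)
z = -1/2 (z = 75/2 - 38 = -1/2 ≈ -0.50000)
133 + z*(42 - 1*58) = 133 - (42 - 1*58)/2 = 133 - (42 - 58)/2 = 133 - 1/2*(-16) = 133 + 8 = 141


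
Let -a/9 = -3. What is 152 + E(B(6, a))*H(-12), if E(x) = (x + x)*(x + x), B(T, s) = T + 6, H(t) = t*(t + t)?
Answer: 166040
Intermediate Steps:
a = 27 (a = -9*(-3) = 27)
H(t) = 2*t² (H(t) = t*(2*t) = 2*t²)
B(T, s) = 6 + T
E(x) = 4*x² (E(x) = (2*x)*(2*x) = 4*x²)
152 + E(B(6, a))*H(-12) = 152 + (4*(6 + 6)²)*(2*(-12)²) = 152 + (4*12²)*(2*144) = 152 + (4*144)*288 = 152 + 576*288 = 152 + 165888 = 166040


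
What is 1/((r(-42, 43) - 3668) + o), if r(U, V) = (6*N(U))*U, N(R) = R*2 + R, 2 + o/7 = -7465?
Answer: -1/24185 ≈ -4.1348e-5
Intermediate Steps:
o = -52269 (o = -14 + 7*(-7465) = -14 - 52255 = -52269)
N(R) = 3*R (N(R) = 2*R + R = 3*R)
r(U, V) = 18*U**2 (r(U, V) = (6*(3*U))*U = (18*U)*U = 18*U**2)
1/((r(-42, 43) - 3668) + o) = 1/((18*(-42)**2 - 3668) - 52269) = 1/((18*1764 - 3668) - 52269) = 1/((31752 - 3668) - 52269) = 1/(28084 - 52269) = 1/(-24185) = -1/24185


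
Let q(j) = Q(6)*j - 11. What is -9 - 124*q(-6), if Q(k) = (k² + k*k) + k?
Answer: 59387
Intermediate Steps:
Q(k) = k + 2*k² (Q(k) = (k² + k²) + k = 2*k² + k = k + 2*k²)
q(j) = -11 + 78*j (q(j) = (6*(1 + 2*6))*j - 11 = (6*(1 + 12))*j - 11 = (6*13)*j - 11 = 78*j - 11 = -11 + 78*j)
-9 - 124*q(-6) = -9 - 124*(-11 + 78*(-6)) = -9 - 124*(-11 - 468) = -9 - 124*(-479) = -9 + 59396 = 59387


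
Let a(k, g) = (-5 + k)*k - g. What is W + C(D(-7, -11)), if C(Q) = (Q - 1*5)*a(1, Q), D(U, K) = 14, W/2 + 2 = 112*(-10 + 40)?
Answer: 6554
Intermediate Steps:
W = 6716 (W = -4 + 2*(112*(-10 + 40)) = -4 + 2*(112*30) = -4 + 2*3360 = -4 + 6720 = 6716)
a(k, g) = -g + k*(-5 + k) (a(k, g) = k*(-5 + k) - g = -g + k*(-5 + k))
C(Q) = (-5 + Q)*(-4 - Q) (C(Q) = (Q - 1*5)*(1**2 - Q - 5*1) = (Q - 5)*(1 - Q - 5) = (-5 + Q)*(-4 - Q))
W + C(D(-7, -11)) = 6716 + (20 + 14 - 1*14**2) = 6716 + (20 + 14 - 1*196) = 6716 + (20 + 14 - 196) = 6716 - 162 = 6554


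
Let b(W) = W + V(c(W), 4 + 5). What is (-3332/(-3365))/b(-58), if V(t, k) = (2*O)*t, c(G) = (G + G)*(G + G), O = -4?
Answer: -1666/181215345 ≈ -9.1935e-6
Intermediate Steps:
c(G) = 4*G**2 (c(G) = (2*G)*(2*G) = 4*G**2)
V(t, k) = -8*t (V(t, k) = (2*(-4))*t = -8*t)
b(W) = W - 32*W**2
(-3332/(-3365))/b(-58) = (-3332/(-3365))/((-58*(1 - 32*(-58)))) = (-3332*(-1/3365))/((-58*(1 + 1856))) = 3332/(3365*((-58*1857))) = (3332/3365)/(-107706) = (3332/3365)*(-1/107706) = -1666/181215345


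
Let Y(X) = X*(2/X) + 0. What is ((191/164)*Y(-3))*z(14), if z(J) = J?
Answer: 1337/41 ≈ 32.610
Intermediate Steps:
Y(X) = 2 (Y(X) = 2 + 0 = 2)
((191/164)*Y(-3))*z(14) = ((191/164)*2)*14 = (191/82)*14 = 1337/41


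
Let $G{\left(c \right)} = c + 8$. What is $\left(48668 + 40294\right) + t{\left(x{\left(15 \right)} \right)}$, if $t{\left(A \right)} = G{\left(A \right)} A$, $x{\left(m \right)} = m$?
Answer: $89307$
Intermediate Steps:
$G{\left(c \right)} = 8 + c$
$t{\left(A \right)} = A \left(8 + A\right)$ ($t{\left(A \right)} = \left(8 + A\right) A = A \left(8 + A\right)$)
$\left(48668 + 40294\right) + t{\left(x{\left(15 \right)} \right)} = \left(48668 + 40294\right) + 15 \left(8 + 15\right) = 88962 + 15 \cdot 23 = 88962 + 345 = 89307$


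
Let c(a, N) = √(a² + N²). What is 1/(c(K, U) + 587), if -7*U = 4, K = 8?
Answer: 28763/16880729 - 28*√197/16880729 ≈ 0.0016806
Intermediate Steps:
U = -4/7 (U = -⅐*4 = -4/7 ≈ -0.57143)
c(a, N) = √(N² + a²)
1/(c(K, U) + 587) = 1/(√((-4/7)² + 8²) + 587) = 1/(√(16/49 + 64) + 587) = 1/(√(3152/49) + 587) = 1/(4*√197/7 + 587) = 1/(587 + 4*√197/7)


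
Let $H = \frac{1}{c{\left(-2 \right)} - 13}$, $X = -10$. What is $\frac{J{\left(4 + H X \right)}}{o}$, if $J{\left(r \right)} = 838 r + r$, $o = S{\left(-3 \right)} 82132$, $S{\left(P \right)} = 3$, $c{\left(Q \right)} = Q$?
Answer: $\frac{5873}{369594} \approx 0.01589$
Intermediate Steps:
$H = - \frac{1}{15}$ ($H = \frac{1}{-2 - 13} = \frac{1}{-15} = - \frac{1}{15} \approx -0.066667$)
$o = 246396$ ($o = 3 \cdot 82132 = 246396$)
$J{\left(r \right)} = 839 r$
$\frac{J{\left(4 + H X \right)}}{o} = \frac{839 \left(4 - - \frac{2}{3}\right)}{246396} = 839 \left(4 + \frac{2}{3}\right) \frac{1}{246396} = 839 \cdot \frac{14}{3} \cdot \frac{1}{246396} = \frac{11746}{3} \cdot \frac{1}{246396} = \frac{5873}{369594}$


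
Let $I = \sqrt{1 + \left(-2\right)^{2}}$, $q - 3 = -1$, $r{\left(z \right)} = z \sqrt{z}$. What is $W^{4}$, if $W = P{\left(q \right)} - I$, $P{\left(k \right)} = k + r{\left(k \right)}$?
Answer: $\left(2 - \sqrt{5} + 2 \sqrt{2}\right)^{4} \approx 45.163$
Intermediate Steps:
$r{\left(z \right)} = z^{\frac{3}{2}}$
$q = 2$ ($q = 3 - 1 = 2$)
$P{\left(k \right)} = k + k^{\frac{3}{2}}$
$I = \sqrt{5}$ ($I = \sqrt{1 + 4} = \sqrt{5} \approx 2.2361$)
$W = 2 - \sqrt{5} + 2 \sqrt{2}$ ($W = \left(2 + 2^{\frac{3}{2}}\right) - \sqrt{5} = \left(2 + 2 \sqrt{2}\right) - \sqrt{5} = 2 - \sqrt{5} + 2 \sqrt{2} \approx 2.5924$)
$W^{4} = \left(2 - \sqrt{5} + 2 \sqrt{2}\right)^{4}$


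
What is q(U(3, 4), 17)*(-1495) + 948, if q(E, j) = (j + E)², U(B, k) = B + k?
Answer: -860172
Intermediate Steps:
q(E, j) = (E + j)²
q(U(3, 4), 17)*(-1495) + 948 = ((3 + 4) + 17)²*(-1495) + 948 = (7 + 17)²*(-1495) + 948 = 24²*(-1495) + 948 = 576*(-1495) + 948 = -861120 + 948 = -860172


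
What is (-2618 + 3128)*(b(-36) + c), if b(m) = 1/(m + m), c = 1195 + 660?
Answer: 11352515/12 ≈ 9.4604e+5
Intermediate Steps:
c = 1855
b(m) = 1/(2*m)
(-2618 + 3128)*(b(-36) + c) = (-2618 + 3128)*((½)/(-36) + 1855) = 510*((½)*(-1/36) + 1855) = 510*(-1/72 + 1855) = 510*(133559/72) = 11352515/12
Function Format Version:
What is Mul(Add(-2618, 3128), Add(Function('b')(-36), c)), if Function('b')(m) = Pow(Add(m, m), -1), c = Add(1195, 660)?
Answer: Rational(11352515, 12) ≈ 9.4604e+5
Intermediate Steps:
c = 1855
Function('b')(m) = Mul(Rational(1, 2), Pow(m, -1)) (Function('b')(m) = Pow(Mul(2, m), -1) = Mul(Rational(1, 2), Pow(m, -1)))
Mul(Add(-2618, 3128), Add(Function('b')(-36), c)) = Mul(Add(-2618, 3128), Add(Mul(Rational(1, 2), Pow(-36, -1)), 1855)) = Mul(510, Add(Mul(Rational(1, 2), Rational(-1, 36)), 1855)) = Mul(510, Add(Rational(-1, 72), 1855)) = Mul(510, Rational(133559, 72)) = Rational(11352515, 12)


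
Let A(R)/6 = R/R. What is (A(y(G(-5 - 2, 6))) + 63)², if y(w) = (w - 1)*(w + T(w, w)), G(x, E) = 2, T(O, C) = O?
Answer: 4761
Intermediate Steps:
y(w) = 2*w*(-1 + w) (y(w) = (w - 1)*(w + w) = (-1 + w)*(2*w) = 2*w*(-1 + w))
A(R) = 6 (A(R) = 6*(R/R) = 6*1 = 6)
(A(y(G(-5 - 2, 6))) + 63)² = (6 + 63)² = 69² = 4761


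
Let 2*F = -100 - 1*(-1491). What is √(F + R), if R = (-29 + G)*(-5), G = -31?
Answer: √3982/2 ≈ 31.552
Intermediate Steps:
F = 1391/2 (F = (-100 - 1*(-1491))/2 = (-100 + 1491)/2 = (½)*1391 = 1391/2 ≈ 695.50)
R = 300 (R = (-29 - 31)*(-5) = -60*(-5) = 300)
√(F + R) = √(1391/2 + 300) = √(1991/2) = √3982/2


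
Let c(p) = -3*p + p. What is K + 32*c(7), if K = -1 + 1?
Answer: -448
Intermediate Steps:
c(p) = -2*p
K = 0
K + 32*c(7) = 0 + 32*(-2*7) = 0 + 32*(-14) = 0 - 448 = -448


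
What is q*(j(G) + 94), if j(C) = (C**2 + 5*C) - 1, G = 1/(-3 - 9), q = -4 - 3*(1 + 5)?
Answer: -146663/72 ≈ -2037.0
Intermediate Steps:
q = -22 (q = -4 - 3*6 = -4 - 18 = -22)
G = -1/12 (G = 1/(-12) = -1/12 ≈ -0.083333)
j(C) = -1 + C**2 + 5*C
q*(j(G) + 94) = -22*((-1 + (-1/12)**2 + 5*(-1/12)) + 94) = -22*((-1 + 1/144 - 5/12) + 94) = -22*(-203/144 + 94) = -22*13333/144 = -146663/72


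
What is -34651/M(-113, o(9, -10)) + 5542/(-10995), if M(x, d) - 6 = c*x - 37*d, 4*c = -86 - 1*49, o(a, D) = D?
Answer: -1616829358/184265205 ≈ -8.7745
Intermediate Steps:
c = -135/4 (c = (-86 - 1*49)/4 = (-86 - 49)/4 = (1/4)*(-135) = -135/4 ≈ -33.750)
M(x, d) = 6 - 37*d - 135*x/4 (M(x, d) = 6 + (-135*x/4 - 37*d) = 6 + (-37*d - 135*x/4) = 6 - 37*d - 135*x/4)
-34651/M(-113, o(9, -10)) + 5542/(-10995) = -34651/(6 - 37*(-10) - 135/4*(-113)) + 5542/(-10995) = -34651/(6 + 370 + 15255/4) + 5542*(-1/10995) = -34651/16759/4 - 5542/10995 = -34651*4/16759 - 5542/10995 = -138604/16759 - 5542/10995 = -1616829358/184265205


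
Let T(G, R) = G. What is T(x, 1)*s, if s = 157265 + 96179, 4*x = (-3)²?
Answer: 570249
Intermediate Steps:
x = 9/4 (x = (¼)*(-3)² = (¼)*9 = 9/4 ≈ 2.2500)
s = 253444
T(x, 1)*s = (9/4)*253444 = 570249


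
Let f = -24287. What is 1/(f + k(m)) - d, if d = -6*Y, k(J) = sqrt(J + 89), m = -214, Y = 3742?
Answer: 13243502883001/589858494 - 5*I*sqrt(5)/589858494 ≈ 22452.0 - 1.8954e-8*I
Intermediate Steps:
k(J) = sqrt(89 + J)
d = -22452 (d = -6*3742 = -22452)
1/(f + k(m)) - d = 1/(-24287 + sqrt(89 - 214)) - 1*(-22452) = 1/(-24287 + sqrt(-125)) + 22452 = 1/(-24287 + 5*I*sqrt(5)) + 22452 = 22452 + 1/(-24287 + 5*I*sqrt(5))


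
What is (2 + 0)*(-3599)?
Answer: -7198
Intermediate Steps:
(2 + 0)*(-3599) = 2*(-3599) = -7198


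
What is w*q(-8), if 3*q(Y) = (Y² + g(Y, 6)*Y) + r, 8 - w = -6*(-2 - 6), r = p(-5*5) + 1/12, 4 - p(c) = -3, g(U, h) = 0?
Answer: -8530/9 ≈ -947.78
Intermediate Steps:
p(c) = 7 (p(c) = 4 - 1*(-3) = 4 + 3 = 7)
r = 85/12 (r = 7 + 1/12 = 85/12 ≈ 7.0833)
w = -40 (w = 8 - (-6)*(-2 - 6) = 8 - (-6)*(-8) = 8 - 1*48 = 8 - 48 = -40)
q(Y) = 85/36 + Y²/3 (q(Y) = ((Y² + 0*Y) + 85/12)/3 = ((Y² + 0) + 85/12)/3 = (Y² + 85/12)/3 = (85/12 + Y²)/3 = 85/36 + Y²/3)
w*q(-8) = -40*(85/36 + (⅓)*(-8)²) = -40*(85/36 + (⅓)*64) = -40*(85/36 + 64/3) = -40*853/36 = -8530/9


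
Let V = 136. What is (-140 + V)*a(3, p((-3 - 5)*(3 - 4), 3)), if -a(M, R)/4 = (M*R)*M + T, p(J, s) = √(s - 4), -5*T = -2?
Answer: 32/5 + 144*I ≈ 6.4 + 144.0*I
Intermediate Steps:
T = ⅖ (T = -⅕*(-2) = ⅖ ≈ 0.40000)
p(J, s) = √(-4 + s)
a(M, R) = -8/5 - 4*R*M² (a(M, R) = -4*((M*R)*M + ⅖) = -4*(R*M² + ⅖) = -4*(⅖ + R*M²) = -8/5 - 4*R*M²)
(-140 + V)*a(3, p((-3 - 5)*(3 - 4), 3)) = (-140 + 136)*(-8/5 - 4*√(-4 + 3)*3²) = -4*(-8/5 - 4*√(-1)*9) = -4*(-8/5 - 4*I*9) = -4*(-8/5 - 36*I) = 32/5 + 144*I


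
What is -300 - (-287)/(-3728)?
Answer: -1118687/3728 ≈ -300.08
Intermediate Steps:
-300 - (-287)/(-3728) = -300 - (-287)*(-1)/3728 = -300 - 1*287/3728 = -300 - 287/3728 = -1118687/3728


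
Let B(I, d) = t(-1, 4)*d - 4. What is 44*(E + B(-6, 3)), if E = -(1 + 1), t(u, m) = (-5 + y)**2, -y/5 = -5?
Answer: 52536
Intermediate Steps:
y = 25 (y = -5*(-5) = 25)
t(u, m) = 400 (t(u, m) = (-5 + 25)**2 = 20**2 = 400)
B(I, d) = -4 + 400*d (B(I, d) = 400*d - 4 = -4 + 400*d)
E = -2 (E = -1*2 = -2)
44*(E + B(-6, 3)) = 44*(-2 + (-4 + 400*3)) = 44*(-2 + (-4 + 1200)) = 44*(-2 + 1196) = 44*1194 = 52536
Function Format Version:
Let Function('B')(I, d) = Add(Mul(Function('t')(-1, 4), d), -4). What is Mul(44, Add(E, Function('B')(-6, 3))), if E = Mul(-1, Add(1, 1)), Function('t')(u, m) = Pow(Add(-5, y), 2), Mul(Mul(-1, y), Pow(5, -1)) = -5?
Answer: 52536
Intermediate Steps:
y = 25 (y = Mul(-5, -5) = 25)
Function('t')(u, m) = 400 (Function('t')(u, m) = Pow(Add(-5, 25), 2) = Pow(20, 2) = 400)
Function('B')(I, d) = Add(-4, Mul(400, d)) (Function('B')(I, d) = Add(Mul(400, d), -4) = Add(-4, Mul(400, d)))
E = -2 (E = Mul(-1, 2) = -2)
Mul(44, Add(E, Function('B')(-6, 3))) = Mul(44, Add(-2, Add(-4, Mul(400, 3)))) = Mul(44, Add(-2, Add(-4, 1200))) = Mul(44, Add(-2, 1196)) = Mul(44, 1194) = 52536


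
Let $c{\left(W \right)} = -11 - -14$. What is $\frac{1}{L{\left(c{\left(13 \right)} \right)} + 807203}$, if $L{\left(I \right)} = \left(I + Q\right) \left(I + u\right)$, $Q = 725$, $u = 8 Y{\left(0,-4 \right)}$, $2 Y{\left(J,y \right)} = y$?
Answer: $\frac{1}{797739} \approx 1.2535 \cdot 10^{-6}$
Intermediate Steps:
$Y{\left(J,y \right)} = \frac{y}{2}$
$c{\left(W \right)} = 3$ ($c{\left(W \right)} = -11 + 14 = 3$)
$u = -16$ ($u = 8 \cdot \frac{1}{2} \left(-4\right) = 8 \left(-2\right) = -16$)
$L{\left(I \right)} = \left(-16 + I\right) \left(725 + I\right)$ ($L{\left(I \right)} = \left(I + 725\right) \left(I - 16\right) = \left(725 + I\right) \left(-16 + I\right) = \left(-16 + I\right) \left(725 + I\right)$)
$\frac{1}{L{\left(c{\left(13 \right)} \right)} + 807203} = \frac{1}{\left(-11600 + 3^{2} + 709 \cdot 3\right) + 807203} = \frac{1}{\left(-11600 + 9 + 2127\right) + 807203} = \frac{1}{-9464 + 807203} = \frac{1}{797739}$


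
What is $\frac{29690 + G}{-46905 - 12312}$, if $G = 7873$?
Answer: $- \frac{12521}{19739} \approx -0.63433$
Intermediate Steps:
$\frac{29690 + G}{-46905 - 12312} = \frac{29690 + 7873}{-46905 - 12312} = \frac{37563}{-59217} = 37563 \left(- \frac{1}{59217}\right) = - \frac{12521}{19739}$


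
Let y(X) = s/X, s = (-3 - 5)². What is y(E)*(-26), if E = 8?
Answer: -208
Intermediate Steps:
s = 64 (s = (-8)² = 64)
y(X) = 64/X
y(E)*(-26) = (64/8)*(-26) = (64*(⅛))*(-26) = 8*(-26) = -208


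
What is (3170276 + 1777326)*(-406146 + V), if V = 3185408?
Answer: 13750682229724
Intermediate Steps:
(3170276 + 1777326)*(-406146 + V) = (3170276 + 1777326)*(-406146 + 3185408) = 4947602*2779262 = 13750682229724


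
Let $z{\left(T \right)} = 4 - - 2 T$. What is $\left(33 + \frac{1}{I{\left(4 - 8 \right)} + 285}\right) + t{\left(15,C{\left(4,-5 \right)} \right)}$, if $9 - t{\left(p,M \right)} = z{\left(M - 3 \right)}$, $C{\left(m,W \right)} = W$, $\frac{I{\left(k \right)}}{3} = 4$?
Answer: $\frac{16039}{297} \approx 54.003$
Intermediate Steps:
$I{\left(k \right)} = 12$ ($I{\left(k \right)} = 3 \cdot 4 = 12$)
$z{\left(T \right)} = 4 + 2 T$
$t{\left(p,M \right)} = 11 - 2 M$ ($t{\left(p,M \right)} = 9 - \left(4 + 2 \left(M - 3\right)\right) = 9 - \left(4 + 2 \left(-3 + M\right)\right) = 9 - \left(4 + \left(-6 + 2 M\right)\right) = 9 - \left(-2 + 2 M\right) = 11 - 2 M$)
$\left(33 + \frac{1}{I{\left(4 - 8 \right)} + 285}\right) + t{\left(15,C{\left(4,-5 \right)} \right)} = \left(33 + \frac{1}{12 + 285}\right) + \left(11 - -10\right) = \left(33 + \frac{1}{297}\right) + \left(11 + 10\right) = \left(33 + \frac{1}{297}\right) + 21 = \frac{9802}{297} + 21 = \frac{16039}{297}$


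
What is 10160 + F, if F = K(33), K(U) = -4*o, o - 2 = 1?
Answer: 10148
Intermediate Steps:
o = 3 (o = 2 + 1 = 3)
K(U) = -12 (K(U) = -4*3 = -12)
F = -12
10160 + F = 10160 - 12 = 10148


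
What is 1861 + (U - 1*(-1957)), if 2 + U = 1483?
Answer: 5299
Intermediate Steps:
U = 1481 (U = -2 + 1483 = 1481)
1861 + (U - 1*(-1957)) = 1861 + (1481 - 1*(-1957)) = 1861 + (1481 + 1957) = 1861 + 3438 = 5299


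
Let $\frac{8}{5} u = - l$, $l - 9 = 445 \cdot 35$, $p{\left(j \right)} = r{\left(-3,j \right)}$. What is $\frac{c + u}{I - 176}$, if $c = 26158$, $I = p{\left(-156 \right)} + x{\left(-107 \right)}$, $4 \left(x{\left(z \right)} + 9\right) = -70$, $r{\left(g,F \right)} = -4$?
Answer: $- \frac{32836}{413} \approx -79.506$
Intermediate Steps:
$p{\left(j \right)} = -4$
$x{\left(z \right)} = - \frac{53}{2}$ ($x{\left(z \right)} = -9 + \frac{1}{4} \left(-70\right) = -9 - \frac{35}{2} = - \frac{53}{2}$)
$I = - \frac{61}{2}$ ($I = -4 - \frac{53}{2} = - \frac{61}{2} \approx -30.5$)
$l = 15584$ ($l = 9 + 445 \cdot 35 = 9 + 15575 = 15584$)
$u = -9740$ ($u = \frac{5 \left(\left(-1\right) 15584\right)}{8} = \frac{5}{8} \left(-15584\right) = -9740$)
$\frac{c + u}{I - 176} = \frac{26158 - 9740}{- \frac{61}{2} - 176} = \frac{16418}{- \frac{413}{2}} = 16418 \left(- \frac{2}{413}\right) = - \frac{32836}{413}$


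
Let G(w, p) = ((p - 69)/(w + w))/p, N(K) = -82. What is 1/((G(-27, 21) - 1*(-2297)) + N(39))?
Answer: 189/418643 ≈ 0.00045146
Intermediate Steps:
G(w, p) = (-69 + p)/(2*p*w) (G(w, p) = ((-69 + p)/((2*w)))/p = ((-69 + p)*(1/(2*w)))/p = ((-69 + p)/(2*w))/p = (-69 + p)/(2*p*w))
1/((G(-27, 21) - 1*(-2297)) + N(39)) = 1/(((½)*(-69 + 21)/(21*(-27)) - 1*(-2297)) - 82) = 1/(((½)*(1/21)*(-1/27)*(-48) + 2297) - 82) = 1/((8/189 + 2297) - 82) = 1/(434141/189 - 82) = 1/(418643/189) = 189/418643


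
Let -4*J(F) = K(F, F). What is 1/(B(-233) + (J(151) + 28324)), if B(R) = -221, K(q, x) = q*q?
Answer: 4/89611 ≈ 4.4637e-5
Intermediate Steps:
K(q, x) = q**2
J(F) = -F**2/4
1/(B(-233) + (J(151) + 28324)) = 1/(-221 + (-1/4*151**2 + 28324)) = 1/(-221 + (-1/4*22801 + 28324)) = 1/(-221 + (-22801/4 + 28324)) = 1/(-221 + 90495/4) = 1/(89611/4) = 4/89611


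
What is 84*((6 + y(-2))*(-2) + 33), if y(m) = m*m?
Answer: 1092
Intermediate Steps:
y(m) = m²
84*((6 + y(-2))*(-2) + 33) = 84*((6 + (-2)²)*(-2) + 33) = 84*((6 + 4)*(-2) + 33) = 84*(10*(-2) + 33) = 84*(-20 + 33) = 84*13 = 1092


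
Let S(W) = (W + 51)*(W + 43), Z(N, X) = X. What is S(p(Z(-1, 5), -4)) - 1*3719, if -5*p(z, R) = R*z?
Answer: -1134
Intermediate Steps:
p(z, R) = -R*z/5
S(W) = (43 + W)*(51 + W) (S(W) = (51 + W)*(43 + W) = (43 + W)*(51 + W))
S(p(Z(-1, 5), -4)) - 1*3719 = (2193 + (-⅕*(-4)*5)² + 94*(-⅕*(-4)*5)) - 1*3719 = (2193 + 4² + 94*4) - 3719 = (2193 + 16 + 376) - 3719 = 2585 - 3719 = -1134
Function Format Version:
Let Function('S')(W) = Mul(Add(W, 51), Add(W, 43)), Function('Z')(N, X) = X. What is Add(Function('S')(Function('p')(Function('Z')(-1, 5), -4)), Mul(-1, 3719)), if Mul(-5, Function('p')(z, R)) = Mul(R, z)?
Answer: -1134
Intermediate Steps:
Function('p')(z, R) = Mul(Rational(-1, 5), R, z) (Function('p')(z, R) = Mul(Rational(-1, 5), Mul(R, z)) = Mul(Rational(-1, 5), R, z))
Function('S')(W) = Mul(Add(43, W), Add(51, W)) (Function('S')(W) = Mul(Add(51, W), Add(43, W)) = Mul(Add(43, W), Add(51, W)))
Add(Function('S')(Function('p')(Function('Z')(-1, 5), -4)), Mul(-1, 3719)) = Add(Add(2193, Pow(Mul(Rational(-1, 5), -4, 5), 2), Mul(94, Mul(Rational(-1, 5), -4, 5))), Mul(-1, 3719)) = Add(Add(2193, Pow(4, 2), Mul(94, 4)), -3719) = Add(Add(2193, 16, 376), -3719) = Add(2585, -3719) = -1134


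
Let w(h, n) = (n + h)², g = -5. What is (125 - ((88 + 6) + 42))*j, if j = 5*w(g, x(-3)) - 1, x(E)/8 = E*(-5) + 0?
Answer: -727364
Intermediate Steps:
x(E) = -40*E (x(E) = 8*(E*(-5) + 0) = 8*(-5*E + 0) = 8*(-5*E) = -40*E)
w(h, n) = (h + n)²
j = 66124 (j = 5*(-5 - 40*(-3))² - 1 = 5*(-5 + 120)² - 1 = 5*115² - 1 = 5*13225 - 1 = 66125 - 1 = 66124)
(125 - ((88 + 6) + 42))*j = (125 - ((88 + 6) + 42))*66124 = (125 - (94 + 42))*66124 = (125 - 1*136)*66124 = (125 - 136)*66124 = -11*66124 = -727364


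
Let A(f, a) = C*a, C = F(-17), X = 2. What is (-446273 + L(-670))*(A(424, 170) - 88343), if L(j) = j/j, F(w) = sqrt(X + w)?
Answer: 39425007296 - 75866240*I*sqrt(15) ≈ 3.9425e+10 - 2.9383e+8*I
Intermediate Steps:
F(w) = sqrt(2 + w)
C = I*sqrt(15) (C = sqrt(2 - 17) = sqrt(-15) = I*sqrt(15) ≈ 3.873*I)
A(f, a) = I*a*sqrt(15) (A(f, a) = (I*sqrt(15))*a = I*a*sqrt(15))
L(j) = 1
(-446273 + L(-670))*(A(424, 170) - 88343) = (-446273 + 1)*(I*170*sqrt(15) - 88343) = -446272*(170*I*sqrt(15) - 88343) = -446272*(-88343 + 170*I*sqrt(15)) = 39425007296 - 75866240*I*sqrt(15)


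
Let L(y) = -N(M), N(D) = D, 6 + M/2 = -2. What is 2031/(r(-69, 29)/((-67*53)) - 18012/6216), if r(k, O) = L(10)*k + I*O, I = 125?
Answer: -3735857958/6635929 ≈ -562.97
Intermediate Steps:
M = -16 (M = -12 + 2*(-2) = -12 - 4 = -16)
L(y) = 16 (L(y) = -1*(-16) = 16)
r(k, O) = 16*k + 125*O
2031/(r(-69, 29)/((-67*53)) - 18012/6216) = 2031/((16*(-69) + 125*29)/((-67*53)) - 18012/6216) = 2031/((-1104 + 3625)/(-3551) - 18012*1/6216) = 2031/(2521*(-1/3551) - 1501/518) = 2031/(-2521/3551 - 1501/518) = 2031/(-6635929/1839418) = 2031*(-1839418/6635929) = -3735857958/6635929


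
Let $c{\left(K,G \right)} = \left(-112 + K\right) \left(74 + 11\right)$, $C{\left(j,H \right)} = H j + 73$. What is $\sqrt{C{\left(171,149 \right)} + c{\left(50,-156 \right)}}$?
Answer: $\sqrt{20282} \approx 142.41$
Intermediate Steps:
$C{\left(j,H \right)} = 73 + H j$
$c{\left(K,G \right)} = -9520 + 85 K$ ($c{\left(K,G \right)} = \left(-112 + K\right) 85 = -9520 + 85 K$)
$\sqrt{C{\left(171,149 \right)} + c{\left(50,-156 \right)}} = \sqrt{\left(73 + 149 \cdot 171\right) + \left(-9520 + 85 \cdot 50\right)} = \sqrt{\left(73 + 25479\right) + \left(-9520 + 4250\right)} = \sqrt{25552 - 5270} = \sqrt{20282}$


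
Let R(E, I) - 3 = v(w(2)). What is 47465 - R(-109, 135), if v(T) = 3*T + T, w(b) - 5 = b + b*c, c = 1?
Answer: 47426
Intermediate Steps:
w(b) = 5 + 2*b (w(b) = 5 + (b + b*1) = 5 + (b + b) = 5 + 2*b)
v(T) = 4*T
R(E, I) = 39 (R(E, I) = 3 + 4*(5 + 2*2) = 3 + 4*(5 + 4) = 3 + 4*9 = 3 + 36 = 39)
47465 - R(-109, 135) = 47465 - 1*39 = 47465 - 39 = 47426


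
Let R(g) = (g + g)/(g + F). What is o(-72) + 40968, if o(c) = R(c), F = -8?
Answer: 204849/5 ≈ 40970.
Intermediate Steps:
R(g) = 2*g/(-8 + g) (R(g) = (g + g)/(g - 8) = (2*g)/(-8 + g) = 2*g/(-8 + g))
o(c) = 2*c/(-8 + c)
o(-72) + 40968 = 2*(-72)/(-8 - 72) + 40968 = 2*(-72)/(-80) + 40968 = 2*(-72)*(-1/80) + 40968 = 9/5 + 40968 = 204849/5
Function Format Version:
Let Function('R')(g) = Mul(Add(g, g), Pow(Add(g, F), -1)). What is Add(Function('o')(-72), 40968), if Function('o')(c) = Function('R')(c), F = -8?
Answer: Rational(204849, 5) ≈ 40970.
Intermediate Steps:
Function('R')(g) = Mul(2, g, Pow(Add(-8, g), -1)) (Function('R')(g) = Mul(Add(g, g), Pow(Add(g, -8), -1)) = Mul(Mul(2, g), Pow(Add(-8, g), -1)) = Mul(2, g, Pow(Add(-8, g), -1)))
Function('o')(c) = Mul(2, c, Pow(Add(-8, c), -1))
Add(Function('o')(-72), 40968) = Add(Mul(2, -72, Pow(Add(-8, -72), -1)), 40968) = Add(Mul(2, -72, Pow(-80, -1)), 40968) = Add(Mul(2, -72, Rational(-1, 80)), 40968) = Add(Rational(9, 5), 40968) = Rational(204849, 5)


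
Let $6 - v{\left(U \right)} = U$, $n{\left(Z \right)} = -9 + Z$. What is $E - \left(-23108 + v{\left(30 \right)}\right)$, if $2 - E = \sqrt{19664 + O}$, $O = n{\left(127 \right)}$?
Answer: $23134 - 3 \sqrt{2198} \approx 22993.0$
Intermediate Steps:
$v{\left(U \right)} = 6 - U$
$O = 118$ ($O = -9 + 127 = 118$)
$E = 2 - 3 \sqrt{2198}$ ($E = 2 - \sqrt{19664 + 118} = 2 - \sqrt{19782} = 2 - 3 \sqrt{2198} \approx -138.65$)
$E - \left(-23108 + v{\left(30 \right)}\right) = \left(2 - 3 \sqrt{2198}\right) + \left(23108 - \left(6 - 30\right)\right) = \left(2 - 3 \sqrt{2198}\right) + \left(23108 - -24\right) = \left(2 - 3 \sqrt{2198}\right) + \left(23108 + 24\right) = \left(2 - 3 \sqrt{2198}\right) + 23132 = 23134 - 3 \sqrt{2198}$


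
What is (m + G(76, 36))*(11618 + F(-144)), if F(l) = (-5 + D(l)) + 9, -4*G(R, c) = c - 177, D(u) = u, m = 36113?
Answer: 829819227/2 ≈ 4.1491e+8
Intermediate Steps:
G(R, c) = 177/4 - c/4 (G(R, c) = -(c - 177)/4 = -(-177 + c)/4 = 177/4 - c/4)
F(l) = 4 + l (F(l) = (-5 + l) + 9 = 4 + l)
(m + G(76, 36))*(11618 + F(-144)) = (36113 + (177/4 - ¼*36))*(11618 + (4 - 144)) = (36113 + (177/4 - 9))*(11618 - 140) = (36113 + 141/4)*11478 = (144593/4)*11478 = 829819227/2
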